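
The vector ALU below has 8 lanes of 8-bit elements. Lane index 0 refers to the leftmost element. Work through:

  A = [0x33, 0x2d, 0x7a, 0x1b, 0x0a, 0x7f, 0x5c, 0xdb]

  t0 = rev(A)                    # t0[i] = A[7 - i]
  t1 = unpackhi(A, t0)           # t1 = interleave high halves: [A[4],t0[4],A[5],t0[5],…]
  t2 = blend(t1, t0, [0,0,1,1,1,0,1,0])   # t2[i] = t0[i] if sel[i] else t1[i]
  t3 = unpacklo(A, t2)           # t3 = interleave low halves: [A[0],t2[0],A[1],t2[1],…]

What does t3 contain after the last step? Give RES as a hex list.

RES = [ 0x33  0x0a  0x2d  0x1b  0x7a  0x7f  0x1b  0x0a ]

→ t0 |db|5c|7f|0a|1b|7a|2d|33|
→ t1 |0a|1b|7f|7a|5c|2d|db|33|
→ t2 |0a|1b|7f|0a|1b|2d|2d|33|
→ t3 |33|0a|2d|1b|7a|7f|1b|0a|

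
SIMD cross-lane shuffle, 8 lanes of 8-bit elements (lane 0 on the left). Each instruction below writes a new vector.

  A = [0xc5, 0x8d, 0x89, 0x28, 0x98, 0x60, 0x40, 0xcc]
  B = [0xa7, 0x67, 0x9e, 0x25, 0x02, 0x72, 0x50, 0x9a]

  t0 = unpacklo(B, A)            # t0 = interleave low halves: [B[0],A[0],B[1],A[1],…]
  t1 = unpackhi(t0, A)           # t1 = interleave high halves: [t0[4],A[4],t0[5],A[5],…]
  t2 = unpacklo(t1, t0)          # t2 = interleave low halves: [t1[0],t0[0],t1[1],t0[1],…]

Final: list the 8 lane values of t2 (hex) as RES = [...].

→ t0 |a7|c5|67|8d|9e|89|25|28|
→ t1 |9e|98|89|60|25|40|28|cc|
→ t2 |9e|a7|98|c5|89|67|60|8d|

RES = [0x9e, 0xa7, 0x98, 0xc5, 0x89, 0x67, 0x60, 0x8d]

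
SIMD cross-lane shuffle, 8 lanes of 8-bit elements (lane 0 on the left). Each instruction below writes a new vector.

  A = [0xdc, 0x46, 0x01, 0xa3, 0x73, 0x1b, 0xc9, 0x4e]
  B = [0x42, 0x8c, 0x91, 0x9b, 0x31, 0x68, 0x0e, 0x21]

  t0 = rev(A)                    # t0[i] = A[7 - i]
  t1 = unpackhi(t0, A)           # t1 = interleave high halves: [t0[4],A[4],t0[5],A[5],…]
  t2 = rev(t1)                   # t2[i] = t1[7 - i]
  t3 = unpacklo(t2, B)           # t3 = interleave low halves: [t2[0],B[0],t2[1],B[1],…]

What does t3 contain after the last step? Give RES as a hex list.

t0 = [0x4e, 0xc9, 0x1b, 0x73, 0xa3, 0x01, 0x46, 0xdc]
t1 = [0xa3, 0x73, 0x01, 0x1b, 0x46, 0xc9, 0xdc, 0x4e]
t2 = [0x4e, 0xdc, 0xc9, 0x46, 0x1b, 0x01, 0x73, 0xa3]
t3 = [0x4e, 0x42, 0xdc, 0x8c, 0xc9, 0x91, 0x46, 0x9b]

RES = [ 0x4e  0x42  0xdc  0x8c  0xc9  0x91  0x46  0x9b ]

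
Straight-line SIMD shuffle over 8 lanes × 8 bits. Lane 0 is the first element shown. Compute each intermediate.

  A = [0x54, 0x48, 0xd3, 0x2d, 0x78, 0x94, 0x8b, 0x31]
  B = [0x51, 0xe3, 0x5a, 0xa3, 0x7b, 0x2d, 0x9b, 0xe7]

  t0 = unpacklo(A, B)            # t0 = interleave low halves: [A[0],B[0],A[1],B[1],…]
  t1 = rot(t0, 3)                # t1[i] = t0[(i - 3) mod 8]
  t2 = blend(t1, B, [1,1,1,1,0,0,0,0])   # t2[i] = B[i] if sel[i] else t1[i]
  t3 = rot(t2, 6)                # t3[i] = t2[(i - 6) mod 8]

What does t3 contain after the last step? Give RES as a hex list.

t0 = [0x54, 0x51, 0x48, 0xe3, 0xd3, 0x5a, 0x2d, 0xa3]
t1 = [0x5a, 0x2d, 0xa3, 0x54, 0x51, 0x48, 0xe3, 0xd3]
t2 = [0x51, 0xe3, 0x5a, 0xa3, 0x51, 0x48, 0xe3, 0xd3]
t3 = [0x5a, 0xa3, 0x51, 0x48, 0xe3, 0xd3, 0x51, 0xe3]

RES = [ 0x5a  0xa3  0x51  0x48  0xe3  0xd3  0x51  0xe3 ]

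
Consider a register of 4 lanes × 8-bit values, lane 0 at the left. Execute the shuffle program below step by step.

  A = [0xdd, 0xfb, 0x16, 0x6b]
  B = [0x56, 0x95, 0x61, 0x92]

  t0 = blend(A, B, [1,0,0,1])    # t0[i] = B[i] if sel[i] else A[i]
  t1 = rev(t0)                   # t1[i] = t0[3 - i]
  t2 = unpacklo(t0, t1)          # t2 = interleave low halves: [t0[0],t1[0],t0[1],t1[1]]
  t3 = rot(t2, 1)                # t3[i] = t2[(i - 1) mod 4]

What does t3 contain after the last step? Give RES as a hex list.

t0 = [0x56, 0xfb, 0x16, 0x92]
t1 = [0x92, 0x16, 0xfb, 0x56]
t2 = [0x56, 0x92, 0xfb, 0x16]
t3 = [0x16, 0x56, 0x92, 0xfb]

RES = [ 0x16  0x56  0x92  0xfb ]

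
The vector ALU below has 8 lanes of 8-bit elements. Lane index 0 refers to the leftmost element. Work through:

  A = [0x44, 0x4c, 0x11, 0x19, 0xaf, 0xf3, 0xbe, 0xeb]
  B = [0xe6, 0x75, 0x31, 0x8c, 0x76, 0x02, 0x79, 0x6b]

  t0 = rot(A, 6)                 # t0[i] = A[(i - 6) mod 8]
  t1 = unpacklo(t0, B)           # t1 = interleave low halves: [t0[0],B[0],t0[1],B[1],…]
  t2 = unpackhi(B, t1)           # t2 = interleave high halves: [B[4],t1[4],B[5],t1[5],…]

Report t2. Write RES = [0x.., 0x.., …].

t0 = [0x11, 0x19, 0xaf, 0xf3, 0xbe, 0xeb, 0x44, 0x4c]
t1 = [0x11, 0xe6, 0x19, 0x75, 0xaf, 0x31, 0xf3, 0x8c]
t2 = [0x76, 0xaf, 0x02, 0x31, 0x79, 0xf3, 0x6b, 0x8c]

RES = [0x76, 0xaf, 0x02, 0x31, 0x79, 0xf3, 0x6b, 0x8c]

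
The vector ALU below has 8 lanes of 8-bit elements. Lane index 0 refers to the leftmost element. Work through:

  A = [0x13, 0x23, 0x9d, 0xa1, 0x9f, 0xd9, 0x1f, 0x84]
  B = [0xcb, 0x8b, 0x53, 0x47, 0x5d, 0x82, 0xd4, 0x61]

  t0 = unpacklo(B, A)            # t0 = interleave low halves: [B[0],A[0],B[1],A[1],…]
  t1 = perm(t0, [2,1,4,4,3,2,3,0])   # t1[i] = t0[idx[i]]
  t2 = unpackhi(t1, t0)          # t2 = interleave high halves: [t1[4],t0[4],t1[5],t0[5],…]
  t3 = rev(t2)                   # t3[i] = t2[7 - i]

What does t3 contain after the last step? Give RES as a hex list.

RES = [0xa1, 0xcb, 0x47, 0x23, 0x9d, 0x8b, 0x53, 0x23]

→ t0 |cb|13|8b|23|53|9d|47|a1|
→ t1 |8b|13|53|53|23|8b|23|cb|
→ t2 |23|53|8b|9d|23|47|cb|a1|
→ t3 |a1|cb|47|23|9d|8b|53|23|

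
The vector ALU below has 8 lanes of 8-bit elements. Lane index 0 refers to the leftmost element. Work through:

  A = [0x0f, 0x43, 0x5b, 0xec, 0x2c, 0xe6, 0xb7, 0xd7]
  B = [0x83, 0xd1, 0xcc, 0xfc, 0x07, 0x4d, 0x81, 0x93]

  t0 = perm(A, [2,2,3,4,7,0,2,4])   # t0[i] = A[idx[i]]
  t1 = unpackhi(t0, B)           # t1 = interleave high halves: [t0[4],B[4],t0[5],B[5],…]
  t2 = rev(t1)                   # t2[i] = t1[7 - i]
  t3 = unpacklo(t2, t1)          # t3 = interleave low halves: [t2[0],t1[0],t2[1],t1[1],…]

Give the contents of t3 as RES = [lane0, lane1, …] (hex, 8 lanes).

RES = [ 0x93  0xd7  0x2c  0x07  0x81  0x0f  0x5b  0x4d ]

→ t0 |5b|5b|ec|2c|d7|0f|5b|2c|
→ t1 |d7|07|0f|4d|5b|81|2c|93|
→ t2 |93|2c|81|5b|4d|0f|07|d7|
→ t3 |93|d7|2c|07|81|0f|5b|4d|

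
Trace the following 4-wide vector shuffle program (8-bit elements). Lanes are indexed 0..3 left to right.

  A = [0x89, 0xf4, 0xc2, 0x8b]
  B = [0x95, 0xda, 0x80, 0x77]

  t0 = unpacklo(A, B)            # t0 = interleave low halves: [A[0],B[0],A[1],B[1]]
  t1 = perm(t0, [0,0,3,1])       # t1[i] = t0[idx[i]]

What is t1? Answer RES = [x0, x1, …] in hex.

  t0: 89 95 f4 da
  t1: 89 89 da 95

RES = [ 0x89  0x89  0xda  0x95 ]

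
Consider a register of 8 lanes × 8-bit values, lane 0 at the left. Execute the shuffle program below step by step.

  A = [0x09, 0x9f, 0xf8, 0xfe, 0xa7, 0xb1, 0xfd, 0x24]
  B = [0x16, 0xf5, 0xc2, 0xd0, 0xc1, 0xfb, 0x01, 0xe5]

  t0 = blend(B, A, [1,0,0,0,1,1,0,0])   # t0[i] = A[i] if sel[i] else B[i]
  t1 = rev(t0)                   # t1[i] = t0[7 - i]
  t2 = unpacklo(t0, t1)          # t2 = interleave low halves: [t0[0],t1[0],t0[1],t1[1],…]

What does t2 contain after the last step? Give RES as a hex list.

  t0: 09 f5 c2 d0 a7 b1 01 e5
  t1: e5 01 b1 a7 d0 c2 f5 09
  t2: 09 e5 f5 01 c2 b1 d0 a7

RES = [0x09, 0xe5, 0xf5, 0x01, 0xc2, 0xb1, 0xd0, 0xa7]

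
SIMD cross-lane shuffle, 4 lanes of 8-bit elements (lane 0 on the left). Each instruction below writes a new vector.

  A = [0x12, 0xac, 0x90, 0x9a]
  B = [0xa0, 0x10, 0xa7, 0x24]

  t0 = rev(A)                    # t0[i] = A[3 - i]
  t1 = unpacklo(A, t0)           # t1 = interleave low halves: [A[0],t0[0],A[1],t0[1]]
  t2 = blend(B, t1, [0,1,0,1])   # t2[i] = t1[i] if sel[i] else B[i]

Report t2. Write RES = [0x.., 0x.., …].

RES = [ 0xa0  0x9a  0xa7  0x90 ]

t0 = [0x9a, 0x90, 0xac, 0x12]
t1 = [0x12, 0x9a, 0xac, 0x90]
t2 = [0xa0, 0x9a, 0xa7, 0x90]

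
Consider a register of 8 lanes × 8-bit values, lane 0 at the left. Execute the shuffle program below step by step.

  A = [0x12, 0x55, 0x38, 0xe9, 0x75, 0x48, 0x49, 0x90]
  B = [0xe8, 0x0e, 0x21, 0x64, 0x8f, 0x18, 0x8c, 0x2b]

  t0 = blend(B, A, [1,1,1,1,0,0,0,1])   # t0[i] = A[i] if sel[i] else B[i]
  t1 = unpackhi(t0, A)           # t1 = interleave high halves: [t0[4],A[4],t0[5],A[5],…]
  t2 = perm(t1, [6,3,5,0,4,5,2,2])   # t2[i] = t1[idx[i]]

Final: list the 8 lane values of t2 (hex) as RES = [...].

t0 = [0x12, 0x55, 0x38, 0xe9, 0x8f, 0x18, 0x8c, 0x90]
t1 = [0x8f, 0x75, 0x18, 0x48, 0x8c, 0x49, 0x90, 0x90]
t2 = [0x90, 0x48, 0x49, 0x8f, 0x8c, 0x49, 0x18, 0x18]

RES = [ 0x90  0x48  0x49  0x8f  0x8c  0x49  0x18  0x18 ]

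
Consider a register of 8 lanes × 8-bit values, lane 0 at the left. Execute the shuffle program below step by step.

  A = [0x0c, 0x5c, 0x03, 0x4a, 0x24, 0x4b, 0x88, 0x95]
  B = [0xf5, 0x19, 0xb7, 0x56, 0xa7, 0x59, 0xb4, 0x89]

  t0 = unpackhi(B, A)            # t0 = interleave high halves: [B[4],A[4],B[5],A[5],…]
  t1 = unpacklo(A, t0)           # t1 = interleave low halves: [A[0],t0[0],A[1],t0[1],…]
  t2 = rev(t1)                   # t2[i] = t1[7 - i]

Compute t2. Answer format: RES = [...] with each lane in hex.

  t0: a7 24 59 4b b4 88 89 95
  t1: 0c a7 5c 24 03 59 4a 4b
  t2: 4b 4a 59 03 24 5c a7 0c

RES = [ 0x4b  0x4a  0x59  0x03  0x24  0x5c  0xa7  0x0c ]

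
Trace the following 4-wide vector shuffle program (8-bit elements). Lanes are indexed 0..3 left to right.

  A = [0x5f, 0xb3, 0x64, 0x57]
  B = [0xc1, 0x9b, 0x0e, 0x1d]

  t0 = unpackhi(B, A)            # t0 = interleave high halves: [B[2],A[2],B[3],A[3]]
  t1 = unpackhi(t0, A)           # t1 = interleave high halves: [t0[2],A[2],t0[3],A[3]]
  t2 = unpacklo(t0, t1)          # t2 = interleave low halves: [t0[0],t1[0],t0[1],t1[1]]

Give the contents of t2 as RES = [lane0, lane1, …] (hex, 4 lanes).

RES = [0x0e, 0x1d, 0x64, 0x64]

  t0: 0e 64 1d 57
  t1: 1d 64 57 57
  t2: 0e 1d 64 64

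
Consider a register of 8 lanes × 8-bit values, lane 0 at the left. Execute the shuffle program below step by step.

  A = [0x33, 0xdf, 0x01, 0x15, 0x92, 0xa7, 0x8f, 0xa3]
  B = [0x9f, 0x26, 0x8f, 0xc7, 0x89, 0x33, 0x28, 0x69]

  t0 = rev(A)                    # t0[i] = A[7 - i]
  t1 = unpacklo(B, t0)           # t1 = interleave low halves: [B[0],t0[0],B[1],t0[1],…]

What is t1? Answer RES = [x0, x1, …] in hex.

RES = [ 0x9f  0xa3  0x26  0x8f  0x8f  0xa7  0xc7  0x92 ]

  t0: a3 8f a7 92 15 01 df 33
  t1: 9f a3 26 8f 8f a7 c7 92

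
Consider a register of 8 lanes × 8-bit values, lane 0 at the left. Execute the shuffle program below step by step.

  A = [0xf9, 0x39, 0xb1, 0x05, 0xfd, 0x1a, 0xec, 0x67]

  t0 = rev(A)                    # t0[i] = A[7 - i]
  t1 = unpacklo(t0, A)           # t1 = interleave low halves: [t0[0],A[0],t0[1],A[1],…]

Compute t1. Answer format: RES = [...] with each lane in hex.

RES = [ 0x67  0xf9  0xec  0x39  0x1a  0xb1  0xfd  0x05 ]

t0 = [0x67, 0xec, 0x1a, 0xfd, 0x05, 0xb1, 0x39, 0xf9]
t1 = [0x67, 0xf9, 0xec, 0x39, 0x1a, 0xb1, 0xfd, 0x05]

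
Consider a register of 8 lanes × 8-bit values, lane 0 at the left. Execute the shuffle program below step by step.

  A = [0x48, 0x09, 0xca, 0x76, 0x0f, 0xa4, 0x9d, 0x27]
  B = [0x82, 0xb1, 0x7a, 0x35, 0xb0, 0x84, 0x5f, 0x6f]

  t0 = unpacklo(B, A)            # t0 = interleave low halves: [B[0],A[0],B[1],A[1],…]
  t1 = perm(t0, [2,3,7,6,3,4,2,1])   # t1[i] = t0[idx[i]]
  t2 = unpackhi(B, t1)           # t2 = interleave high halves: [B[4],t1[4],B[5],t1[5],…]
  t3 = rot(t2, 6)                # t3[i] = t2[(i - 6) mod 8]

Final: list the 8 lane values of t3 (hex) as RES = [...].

RES = [0x84, 0x7a, 0x5f, 0xb1, 0x6f, 0x48, 0xb0, 0x09]

→ t0 |82|48|b1|09|7a|ca|35|76|
→ t1 |b1|09|76|35|09|7a|b1|48|
→ t2 |b0|09|84|7a|5f|b1|6f|48|
→ t3 |84|7a|5f|b1|6f|48|b0|09|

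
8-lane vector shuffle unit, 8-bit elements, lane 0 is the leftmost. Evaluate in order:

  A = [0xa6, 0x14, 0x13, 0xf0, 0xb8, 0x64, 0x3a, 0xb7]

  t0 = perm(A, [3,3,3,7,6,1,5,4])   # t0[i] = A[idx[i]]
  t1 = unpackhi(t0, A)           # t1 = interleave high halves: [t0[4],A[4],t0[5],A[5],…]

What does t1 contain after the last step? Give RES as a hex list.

  t0: f0 f0 f0 b7 3a 14 64 b8
  t1: 3a b8 14 64 64 3a b8 b7

RES = [0x3a, 0xb8, 0x14, 0x64, 0x64, 0x3a, 0xb8, 0xb7]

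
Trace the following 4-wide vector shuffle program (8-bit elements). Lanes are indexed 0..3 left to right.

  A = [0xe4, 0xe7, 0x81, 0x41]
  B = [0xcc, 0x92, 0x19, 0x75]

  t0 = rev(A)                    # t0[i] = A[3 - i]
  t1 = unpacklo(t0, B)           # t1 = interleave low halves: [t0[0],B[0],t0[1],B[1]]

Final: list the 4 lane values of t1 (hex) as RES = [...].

→ t0 |41|81|e7|e4|
→ t1 |41|cc|81|92|

RES = [0x41, 0xcc, 0x81, 0x92]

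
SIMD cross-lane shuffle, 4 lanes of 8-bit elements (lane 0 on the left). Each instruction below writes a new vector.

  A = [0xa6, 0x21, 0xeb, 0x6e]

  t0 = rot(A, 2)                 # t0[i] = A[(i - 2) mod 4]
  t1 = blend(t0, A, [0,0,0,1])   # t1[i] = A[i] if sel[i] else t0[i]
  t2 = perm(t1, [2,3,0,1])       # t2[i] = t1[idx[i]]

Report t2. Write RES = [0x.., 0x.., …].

RES = [ 0xa6  0x6e  0xeb  0x6e ]

  t0: eb 6e a6 21
  t1: eb 6e a6 6e
  t2: a6 6e eb 6e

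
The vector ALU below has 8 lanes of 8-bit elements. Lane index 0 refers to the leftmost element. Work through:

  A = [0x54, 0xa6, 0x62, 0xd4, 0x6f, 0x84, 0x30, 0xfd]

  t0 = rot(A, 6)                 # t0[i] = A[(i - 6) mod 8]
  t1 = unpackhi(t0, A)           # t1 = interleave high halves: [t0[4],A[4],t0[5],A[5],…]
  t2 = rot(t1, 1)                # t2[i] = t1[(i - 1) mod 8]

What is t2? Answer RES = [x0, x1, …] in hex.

RES = [0xfd, 0x30, 0x6f, 0xfd, 0x84, 0x54, 0x30, 0xa6]

  t0: 62 d4 6f 84 30 fd 54 a6
  t1: 30 6f fd 84 54 30 a6 fd
  t2: fd 30 6f fd 84 54 30 a6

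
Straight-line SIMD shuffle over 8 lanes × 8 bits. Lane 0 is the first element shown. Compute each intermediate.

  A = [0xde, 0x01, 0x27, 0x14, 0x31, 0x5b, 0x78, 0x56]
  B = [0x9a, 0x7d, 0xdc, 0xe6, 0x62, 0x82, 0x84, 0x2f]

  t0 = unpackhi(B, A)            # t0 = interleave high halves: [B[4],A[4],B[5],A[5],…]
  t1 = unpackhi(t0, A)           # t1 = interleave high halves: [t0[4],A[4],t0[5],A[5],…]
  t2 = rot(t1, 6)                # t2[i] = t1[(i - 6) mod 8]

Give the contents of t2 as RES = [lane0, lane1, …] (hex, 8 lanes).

  t0: 62 31 82 5b 84 78 2f 56
  t1: 84 31 78 5b 2f 78 56 56
  t2: 78 5b 2f 78 56 56 84 31

RES = [ 0x78  0x5b  0x2f  0x78  0x56  0x56  0x84  0x31 ]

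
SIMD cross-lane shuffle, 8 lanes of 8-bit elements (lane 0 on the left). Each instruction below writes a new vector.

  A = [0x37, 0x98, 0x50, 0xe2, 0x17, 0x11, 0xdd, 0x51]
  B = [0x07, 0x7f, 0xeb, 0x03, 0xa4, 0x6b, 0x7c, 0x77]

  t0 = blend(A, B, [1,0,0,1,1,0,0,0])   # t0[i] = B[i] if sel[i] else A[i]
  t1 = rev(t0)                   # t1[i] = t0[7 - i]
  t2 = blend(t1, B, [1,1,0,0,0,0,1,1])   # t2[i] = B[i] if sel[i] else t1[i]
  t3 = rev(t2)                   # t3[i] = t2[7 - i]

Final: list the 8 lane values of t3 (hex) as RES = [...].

t0 = [0x07, 0x98, 0x50, 0x03, 0xa4, 0x11, 0xdd, 0x51]
t1 = [0x51, 0xdd, 0x11, 0xa4, 0x03, 0x50, 0x98, 0x07]
t2 = [0x07, 0x7f, 0x11, 0xa4, 0x03, 0x50, 0x7c, 0x77]
t3 = [0x77, 0x7c, 0x50, 0x03, 0xa4, 0x11, 0x7f, 0x07]

RES = [ 0x77  0x7c  0x50  0x03  0xa4  0x11  0x7f  0x07 ]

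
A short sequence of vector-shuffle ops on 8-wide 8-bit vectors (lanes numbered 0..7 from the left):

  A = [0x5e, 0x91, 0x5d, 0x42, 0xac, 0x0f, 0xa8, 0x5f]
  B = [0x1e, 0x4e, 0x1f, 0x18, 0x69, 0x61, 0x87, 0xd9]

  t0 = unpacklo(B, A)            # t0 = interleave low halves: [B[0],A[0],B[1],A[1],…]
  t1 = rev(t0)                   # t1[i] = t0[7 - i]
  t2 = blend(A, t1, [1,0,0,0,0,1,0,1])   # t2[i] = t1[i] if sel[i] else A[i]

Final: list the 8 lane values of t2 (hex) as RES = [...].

→ t0 |1e|5e|4e|91|1f|5d|18|42|
→ t1 |42|18|5d|1f|91|4e|5e|1e|
→ t2 |42|91|5d|42|ac|4e|a8|1e|

RES = [0x42, 0x91, 0x5d, 0x42, 0xac, 0x4e, 0xa8, 0x1e]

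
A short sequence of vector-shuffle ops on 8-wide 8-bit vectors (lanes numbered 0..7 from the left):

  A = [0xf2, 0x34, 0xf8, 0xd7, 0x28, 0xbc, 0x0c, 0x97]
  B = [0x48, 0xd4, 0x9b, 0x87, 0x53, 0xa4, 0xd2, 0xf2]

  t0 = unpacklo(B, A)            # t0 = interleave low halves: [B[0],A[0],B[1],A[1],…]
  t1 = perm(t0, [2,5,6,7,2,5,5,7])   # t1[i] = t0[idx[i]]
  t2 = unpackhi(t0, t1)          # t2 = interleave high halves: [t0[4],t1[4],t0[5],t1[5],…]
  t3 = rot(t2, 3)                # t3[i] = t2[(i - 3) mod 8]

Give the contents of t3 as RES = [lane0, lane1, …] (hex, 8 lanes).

RES = [0xf8, 0xd7, 0xd7, 0x9b, 0xd4, 0xf8, 0xf8, 0x87]

  t0: 48 f2 d4 34 9b f8 87 d7
  t1: d4 f8 87 d7 d4 f8 f8 d7
  t2: 9b d4 f8 f8 87 f8 d7 d7
  t3: f8 d7 d7 9b d4 f8 f8 87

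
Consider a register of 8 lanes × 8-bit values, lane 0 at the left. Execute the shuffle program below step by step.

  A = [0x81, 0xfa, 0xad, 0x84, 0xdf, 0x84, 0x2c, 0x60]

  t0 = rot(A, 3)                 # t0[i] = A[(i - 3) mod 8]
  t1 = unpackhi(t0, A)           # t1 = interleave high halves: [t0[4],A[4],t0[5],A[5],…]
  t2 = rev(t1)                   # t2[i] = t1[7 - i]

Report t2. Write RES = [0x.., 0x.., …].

RES = [ 0x60  0xdf  0x2c  0x84  0x84  0xad  0xdf  0xfa ]

  t0: 84 2c 60 81 fa ad 84 df
  t1: fa df ad 84 84 2c df 60
  t2: 60 df 2c 84 84 ad df fa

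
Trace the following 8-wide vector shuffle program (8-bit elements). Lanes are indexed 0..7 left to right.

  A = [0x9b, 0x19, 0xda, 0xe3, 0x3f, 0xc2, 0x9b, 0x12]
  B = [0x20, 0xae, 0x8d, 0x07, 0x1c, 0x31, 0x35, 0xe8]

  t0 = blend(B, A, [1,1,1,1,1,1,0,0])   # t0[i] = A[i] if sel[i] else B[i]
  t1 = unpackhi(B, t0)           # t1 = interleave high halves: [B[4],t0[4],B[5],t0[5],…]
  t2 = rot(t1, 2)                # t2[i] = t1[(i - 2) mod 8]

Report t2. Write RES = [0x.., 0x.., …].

→ t0 |9b|19|da|e3|3f|c2|35|e8|
→ t1 |1c|3f|31|c2|35|35|e8|e8|
→ t2 |e8|e8|1c|3f|31|c2|35|35|

RES = [0xe8, 0xe8, 0x1c, 0x3f, 0x31, 0xc2, 0x35, 0x35]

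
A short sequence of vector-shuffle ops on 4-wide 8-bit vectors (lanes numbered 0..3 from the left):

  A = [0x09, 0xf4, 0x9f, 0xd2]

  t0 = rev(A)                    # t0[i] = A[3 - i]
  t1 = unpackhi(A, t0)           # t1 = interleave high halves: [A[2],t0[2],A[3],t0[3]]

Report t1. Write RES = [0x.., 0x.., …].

→ t0 |d2|9f|f4|09|
→ t1 |9f|f4|d2|09|

RES = [ 0x9f  0xf4  0xd2  0x09 ]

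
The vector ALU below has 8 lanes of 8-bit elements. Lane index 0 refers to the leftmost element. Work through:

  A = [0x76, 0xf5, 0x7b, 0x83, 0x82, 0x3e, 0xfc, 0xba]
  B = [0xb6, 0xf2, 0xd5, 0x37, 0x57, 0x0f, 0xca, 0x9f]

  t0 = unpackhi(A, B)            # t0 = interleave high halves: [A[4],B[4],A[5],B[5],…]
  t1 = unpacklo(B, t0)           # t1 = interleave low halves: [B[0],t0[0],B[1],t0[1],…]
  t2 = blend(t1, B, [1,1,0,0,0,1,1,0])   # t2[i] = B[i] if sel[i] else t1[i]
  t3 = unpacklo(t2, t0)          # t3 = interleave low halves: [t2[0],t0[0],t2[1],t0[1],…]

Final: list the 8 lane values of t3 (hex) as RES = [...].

  t0: 82 57 3e 0f fc ca ba 9f
  t1: b6 82 f2 57 d5 3e 37 0f
  t2: b6 f2 f2 57 d5 0f ca 0f
  t3: b6 82 f2 57 f2 3e 57 0f

RES = [0xb6, 0x82, 0xf2, 0x57, 0xf2, 0x3e, 0x57, 0x0f]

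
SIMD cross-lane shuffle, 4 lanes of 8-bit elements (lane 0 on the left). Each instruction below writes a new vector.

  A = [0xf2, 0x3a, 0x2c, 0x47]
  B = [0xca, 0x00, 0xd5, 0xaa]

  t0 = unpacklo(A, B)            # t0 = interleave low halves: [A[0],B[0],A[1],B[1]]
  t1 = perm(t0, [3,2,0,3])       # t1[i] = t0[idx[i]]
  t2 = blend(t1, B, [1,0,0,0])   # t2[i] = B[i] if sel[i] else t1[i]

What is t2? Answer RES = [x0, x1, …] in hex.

RES = [0xca, 0x3a, 0xf2, 0x00]

t0 = [0xf2, 0xca, 0x3a, 0x00]
t1 = [0x00, 0x3a, 0xf2, 0x00]
t2 = [0xca, 0x3a, 0xf2, 0x00]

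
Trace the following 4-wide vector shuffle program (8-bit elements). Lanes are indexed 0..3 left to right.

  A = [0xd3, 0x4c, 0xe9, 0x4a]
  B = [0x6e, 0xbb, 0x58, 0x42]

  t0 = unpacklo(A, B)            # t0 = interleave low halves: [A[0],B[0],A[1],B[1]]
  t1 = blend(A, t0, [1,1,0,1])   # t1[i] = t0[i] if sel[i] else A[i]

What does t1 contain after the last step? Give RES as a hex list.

→ t0 |d3|6e|4c|bb|
→ t1 |d3|6e|e9|bb|

RES = [0xd3, 0x6e, 0xe9, 0xbb]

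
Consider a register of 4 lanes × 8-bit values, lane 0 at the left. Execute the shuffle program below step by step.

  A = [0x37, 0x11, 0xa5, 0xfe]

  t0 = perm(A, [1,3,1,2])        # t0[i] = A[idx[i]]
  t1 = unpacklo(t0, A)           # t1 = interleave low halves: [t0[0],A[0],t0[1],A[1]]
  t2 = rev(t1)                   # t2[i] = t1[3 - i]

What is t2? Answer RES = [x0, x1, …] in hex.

RES = [0x11, 0xfe, 0x37, 0x11]

  t0: 11 fe 11 a5
  t1: 11 37 fe 11
  t2: 11 fe 37 11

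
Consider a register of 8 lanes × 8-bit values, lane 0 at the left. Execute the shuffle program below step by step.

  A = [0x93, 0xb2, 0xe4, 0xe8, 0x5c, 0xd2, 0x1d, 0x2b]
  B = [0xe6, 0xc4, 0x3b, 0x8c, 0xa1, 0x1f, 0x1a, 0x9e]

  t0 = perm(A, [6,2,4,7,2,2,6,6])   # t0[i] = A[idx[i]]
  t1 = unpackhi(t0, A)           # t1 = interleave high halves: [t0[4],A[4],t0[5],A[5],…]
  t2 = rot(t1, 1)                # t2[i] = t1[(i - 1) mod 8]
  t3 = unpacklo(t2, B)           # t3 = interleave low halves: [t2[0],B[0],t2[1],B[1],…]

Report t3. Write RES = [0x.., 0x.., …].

→ t0 |1d|e4|5c|2b|e4|e4|1d|1d|
→ t1 |e4|5c|e4|d2|1d|1d|1d|2b|
→ t2 |2b|e4|5c|e4|d2|1d|1d|1d|
→ t3 |2b|e6|e4|c4|5c|3b|e4|8c|

RES = [ 0x2b  0xe6  0xe4  0xc4  0x5c  0x3b  0xe4  0x8c ]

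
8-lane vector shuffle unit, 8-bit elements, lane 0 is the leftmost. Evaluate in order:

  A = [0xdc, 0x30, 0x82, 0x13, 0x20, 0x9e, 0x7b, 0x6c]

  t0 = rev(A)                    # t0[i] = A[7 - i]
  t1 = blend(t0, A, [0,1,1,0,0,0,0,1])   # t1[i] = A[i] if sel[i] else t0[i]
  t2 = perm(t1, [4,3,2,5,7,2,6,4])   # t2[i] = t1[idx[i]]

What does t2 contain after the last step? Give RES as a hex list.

RES = [0x13, 0x20, 0x82, 0x82, 0x6c, 0x82, 0x30, 0x13]

→ t0 |6c|7b|9e|20|13|82|30|dc|
→ t1 |6c|30|82|20|13|82|30|6c|
→ t2 |13|20|82|82|6c|82|30|13|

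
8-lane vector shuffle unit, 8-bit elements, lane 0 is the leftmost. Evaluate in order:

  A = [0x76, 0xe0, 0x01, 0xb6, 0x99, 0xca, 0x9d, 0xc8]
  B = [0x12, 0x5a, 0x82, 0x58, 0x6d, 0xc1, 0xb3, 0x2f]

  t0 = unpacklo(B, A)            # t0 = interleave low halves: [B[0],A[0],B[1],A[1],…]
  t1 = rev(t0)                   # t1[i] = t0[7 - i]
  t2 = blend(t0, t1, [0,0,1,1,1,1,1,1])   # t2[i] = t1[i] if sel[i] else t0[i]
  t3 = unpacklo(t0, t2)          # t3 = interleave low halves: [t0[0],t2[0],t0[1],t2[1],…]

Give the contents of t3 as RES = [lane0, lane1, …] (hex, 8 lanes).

t0 = [0x12, 0x76, 0x5a, 0xe0, 0x82, 0x01, 0x58, 0xb6]
t1 = [0xb6, 0x58, 0x01, 0x82, 0xe0, 0x5a, 0x76, 0x12]
t2 = [0x12, 0x76, 0x01, 0x82, 0xe0, 0x5a, 0x76, 0x12]
t3 = [0x12, 0x12, 0x76, 0x76, 0x5a, 0x01, 0xe0, 0x82]

RES = [ 0x12  0x12  0x76  0x76  0x5a  0x01  0xe0  0x82 ]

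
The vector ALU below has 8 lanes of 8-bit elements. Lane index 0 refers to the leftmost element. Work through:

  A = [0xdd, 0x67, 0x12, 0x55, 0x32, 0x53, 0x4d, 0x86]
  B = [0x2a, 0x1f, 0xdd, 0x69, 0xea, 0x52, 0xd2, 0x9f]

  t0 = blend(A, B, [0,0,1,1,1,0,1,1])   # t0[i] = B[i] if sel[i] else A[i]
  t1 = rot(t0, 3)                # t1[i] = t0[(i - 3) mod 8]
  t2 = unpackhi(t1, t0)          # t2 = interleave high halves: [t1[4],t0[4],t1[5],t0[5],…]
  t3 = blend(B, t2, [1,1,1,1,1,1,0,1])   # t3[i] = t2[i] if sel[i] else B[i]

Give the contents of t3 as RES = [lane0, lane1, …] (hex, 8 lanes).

RES = [0x67, 0xea, 0xdd, 0x53, 0x69, 0xd2, 0xd2, 0x9f]

→ t0 |dd|67|dd|69|ea|53|d2|9f|
→ t1 |53|d2|9f|dd|67|dd|69|ea|
→ t2 |67|ea|dd|53|69|d2|ea|9f|
→ t3 |67|ea|dd|53|69|d2|d2|9f|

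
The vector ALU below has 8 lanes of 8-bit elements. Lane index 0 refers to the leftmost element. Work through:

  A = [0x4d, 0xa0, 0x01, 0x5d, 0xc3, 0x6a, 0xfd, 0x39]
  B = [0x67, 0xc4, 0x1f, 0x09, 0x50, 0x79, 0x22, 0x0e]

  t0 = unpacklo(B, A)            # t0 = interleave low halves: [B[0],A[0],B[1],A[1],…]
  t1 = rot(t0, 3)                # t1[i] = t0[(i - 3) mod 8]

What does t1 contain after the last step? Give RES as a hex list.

RES = [ 0x01  0x09  0x5d  0x67  0x4d  0xc4  0xa0  0x1f ]

→ t0 |67|4d|c4|a0|1f|01|09|5d|
→ t1 |01|09|5d|67|4d|c4|a0|1f|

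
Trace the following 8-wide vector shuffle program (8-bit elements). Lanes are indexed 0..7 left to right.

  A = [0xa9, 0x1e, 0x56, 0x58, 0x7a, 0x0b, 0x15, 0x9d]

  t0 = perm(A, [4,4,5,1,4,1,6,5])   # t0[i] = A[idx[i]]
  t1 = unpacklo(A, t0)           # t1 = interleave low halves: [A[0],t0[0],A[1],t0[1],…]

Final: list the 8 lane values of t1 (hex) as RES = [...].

RES = [0xa9, 0x7a, 0x1e, 0x7a, 0x56, 0x0b, 0x58, 0x1e]

→ t0 |7a|7a|0b|1e|7a|1e|15|0b|
→ t1 |a9|7a|1e|7a|56|0b|58|1e|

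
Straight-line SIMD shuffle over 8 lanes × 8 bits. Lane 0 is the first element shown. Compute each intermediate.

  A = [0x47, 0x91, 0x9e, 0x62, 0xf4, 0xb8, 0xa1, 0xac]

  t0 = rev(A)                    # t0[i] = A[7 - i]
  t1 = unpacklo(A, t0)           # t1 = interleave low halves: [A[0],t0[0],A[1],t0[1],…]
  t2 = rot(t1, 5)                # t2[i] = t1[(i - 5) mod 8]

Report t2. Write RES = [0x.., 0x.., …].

→ t0 |ac|a1|b8|f4|62|9e|91|47|
→ t1 |47|ac|91|a1|9e|b8|62|f4|
→ t2 |a1|9e|b8|62|f4|47|ac|91|

RES = [0xa1, 0x9e, 0xb8, 0x62, 0xf4, 0x47, 0xac, 0x91]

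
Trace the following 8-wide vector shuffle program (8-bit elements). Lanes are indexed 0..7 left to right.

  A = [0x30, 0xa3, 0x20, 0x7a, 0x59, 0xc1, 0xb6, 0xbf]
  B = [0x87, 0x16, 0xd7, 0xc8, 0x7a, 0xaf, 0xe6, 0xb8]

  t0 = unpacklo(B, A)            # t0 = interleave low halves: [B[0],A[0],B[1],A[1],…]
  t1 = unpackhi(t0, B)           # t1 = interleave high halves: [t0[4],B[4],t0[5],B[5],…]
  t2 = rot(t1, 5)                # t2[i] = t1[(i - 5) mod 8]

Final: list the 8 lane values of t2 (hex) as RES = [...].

t0 = [0x87, 0x30, 0x16, 0xa3, 0xd7, 0x20, 0xc8, 0x7a]
t1 = [0xd7, 0x7a, 0x20, 0xaf, 0xc8, 0xe6, 0x7a, 0xb8]
t2 = [0xaf, 0xc8, 0xe6, 0x7a, 0xb8, 0xd7, 0x7a, 0x20]

RES = [0xaf, 0xc8, 0xe6, 0x7a, 0xb8, 0xd7, 0x7a, 0x20]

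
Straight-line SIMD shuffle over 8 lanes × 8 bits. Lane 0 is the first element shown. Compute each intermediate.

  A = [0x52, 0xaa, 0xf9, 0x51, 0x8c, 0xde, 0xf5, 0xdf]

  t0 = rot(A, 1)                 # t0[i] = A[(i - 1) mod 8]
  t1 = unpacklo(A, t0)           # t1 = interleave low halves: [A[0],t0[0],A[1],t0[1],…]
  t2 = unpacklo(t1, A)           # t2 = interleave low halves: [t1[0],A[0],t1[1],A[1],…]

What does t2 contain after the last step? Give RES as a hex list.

RES = [0x52, 0x52, 0xdf, 0xaa, 0xaa, 0xf9, 0x52, 0x51]

t0 = [0xdf, 0x52, 0xaa, 0xf9, 0x51, 0x8c, 0xde, 0xf5]
t1 = [0x52, 0xdf, 0xaa, 0x52, 0xf9, 0xaa, 0x51, 0xf9]
t2 = [0x52, 0x52, 0xdf, 0xaa, 0xaa, 0xf9, 0x52, 0x51]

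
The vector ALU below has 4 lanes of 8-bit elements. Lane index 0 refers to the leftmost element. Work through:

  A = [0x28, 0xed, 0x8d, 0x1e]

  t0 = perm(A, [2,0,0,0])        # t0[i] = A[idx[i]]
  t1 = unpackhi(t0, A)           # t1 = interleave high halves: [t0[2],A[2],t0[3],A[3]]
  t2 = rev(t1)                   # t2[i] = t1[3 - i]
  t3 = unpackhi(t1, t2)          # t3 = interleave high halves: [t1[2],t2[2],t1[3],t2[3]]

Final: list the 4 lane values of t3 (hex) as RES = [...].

  t0: 8d 28 28 28
  t1: 28 8d 28 1e
  t2: 1e 28 8d 28
  t3: 28 8d 1e 28

RES = [0x28, 0x8d, 0x1e, 0x28]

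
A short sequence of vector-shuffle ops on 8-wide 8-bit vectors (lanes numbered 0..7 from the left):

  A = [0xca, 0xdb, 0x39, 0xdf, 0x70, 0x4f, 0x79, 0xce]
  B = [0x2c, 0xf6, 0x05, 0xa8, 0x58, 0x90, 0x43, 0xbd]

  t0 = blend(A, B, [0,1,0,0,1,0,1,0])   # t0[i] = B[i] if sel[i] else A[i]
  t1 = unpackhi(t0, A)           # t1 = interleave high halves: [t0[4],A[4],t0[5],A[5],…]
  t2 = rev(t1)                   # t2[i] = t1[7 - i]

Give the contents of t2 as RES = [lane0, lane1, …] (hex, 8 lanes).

RES = [0xce, 0xce, 0x79, 0x43, 0x4f, 0x4f, 0x70, 0x58]

→ t0 |ca|f6|39|df|58|4f|43|ce|
→ t1 |58|70|4f|4f|43|79|ce|ce|
→ t2 |ce|ce|79|43|4f|4f|70|58|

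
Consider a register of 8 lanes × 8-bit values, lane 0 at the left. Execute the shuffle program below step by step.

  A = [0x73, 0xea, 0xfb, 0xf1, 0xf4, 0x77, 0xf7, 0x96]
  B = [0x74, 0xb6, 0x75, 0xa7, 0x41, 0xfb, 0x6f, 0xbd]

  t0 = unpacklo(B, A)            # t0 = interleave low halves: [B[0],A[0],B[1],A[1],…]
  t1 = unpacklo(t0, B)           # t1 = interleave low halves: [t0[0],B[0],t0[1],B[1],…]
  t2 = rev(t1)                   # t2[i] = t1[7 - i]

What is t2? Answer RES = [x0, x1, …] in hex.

  t0: 74 73 b6 ea 75 fb a7 f1
  t1: 74 74 73 b6 b6 75 ea a7
  t2: a7 ea 75 b6 b6 73 74 74

RES = [0xa7, 0xea, 0x75, 0xb6, 0xb6, 0x73, 0x74, 0x74]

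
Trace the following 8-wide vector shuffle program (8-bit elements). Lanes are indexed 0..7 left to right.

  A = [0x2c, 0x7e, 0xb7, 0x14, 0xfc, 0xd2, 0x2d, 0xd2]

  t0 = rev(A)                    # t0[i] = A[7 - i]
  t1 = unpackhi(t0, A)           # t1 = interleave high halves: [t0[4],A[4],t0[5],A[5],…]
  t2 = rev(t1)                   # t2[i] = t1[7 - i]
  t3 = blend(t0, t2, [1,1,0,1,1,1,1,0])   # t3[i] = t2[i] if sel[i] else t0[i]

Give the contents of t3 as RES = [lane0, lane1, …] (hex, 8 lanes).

RES = [ 0xd2  0x2c  0xd2  0x7e  0xd2  0xb7  0xfc  0x2c ]

t0 = [0xd2, 0x2d, 0xd2, 0xfc, 0x14, 0xb7, 0x7e, 0x2c]
t1 = [0x14, 0xfc, 0xb7, 0xd2, 0x7e, 0x2d, 0x2c, 0xd2]
t2 = [0xd2, 0x2c, 0x2d, 0x7e, 0xd2, 0xb7, 0xfc, 0x14]
t3 = [0xd2, 0x2c, 0xd2, 0x7e, 0xd2, 0xb7, 0xfc, 0x2c]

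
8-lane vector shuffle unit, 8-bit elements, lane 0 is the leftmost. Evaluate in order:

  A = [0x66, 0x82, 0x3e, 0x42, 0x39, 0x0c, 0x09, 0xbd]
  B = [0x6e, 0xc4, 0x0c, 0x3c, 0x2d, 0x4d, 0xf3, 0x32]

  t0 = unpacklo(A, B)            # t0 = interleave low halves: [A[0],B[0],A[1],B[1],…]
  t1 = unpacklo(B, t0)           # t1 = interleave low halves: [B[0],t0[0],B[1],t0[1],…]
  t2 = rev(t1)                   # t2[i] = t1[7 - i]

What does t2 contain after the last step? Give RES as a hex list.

RES = [0xc4, 0x3c, 0x82, 0x0c, 0x6e, 0xc4, 0x66, 0x6e]

t0 = [0x66, 0x6e, 0x82, 0xc4, 0x3e, 0x0c, 0x42, 0x3c]
t1 = [0x6e, 0x66, 0xc4, 0x6e, 0x0c, 0x82, 0x3c, 0xc4]
t2 = [0xc4, 0x3c, 0x82, 0x0c, 0x6e, 0xc4, 0x66, 0x6e]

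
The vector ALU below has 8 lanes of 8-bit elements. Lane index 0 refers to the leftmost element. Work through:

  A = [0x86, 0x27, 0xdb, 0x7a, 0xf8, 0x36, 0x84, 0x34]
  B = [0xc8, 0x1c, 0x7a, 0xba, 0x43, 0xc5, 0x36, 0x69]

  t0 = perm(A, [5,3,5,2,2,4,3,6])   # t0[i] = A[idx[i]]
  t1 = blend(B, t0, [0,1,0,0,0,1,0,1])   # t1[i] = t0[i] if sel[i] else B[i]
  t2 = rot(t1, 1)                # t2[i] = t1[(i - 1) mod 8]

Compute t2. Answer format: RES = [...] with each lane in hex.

RES = [0x84, 0xc8, 0x7a, 0x7a, 0xba, 0x43, 0xf8, 0x36]

→ t0 |36|7a|36|db|db|f8|7a|84|
→ t1 |c8|7a|7a|ba|43|f8|36|84|
→ t2 |84|c8|7a|7a|ba|43|f8|36|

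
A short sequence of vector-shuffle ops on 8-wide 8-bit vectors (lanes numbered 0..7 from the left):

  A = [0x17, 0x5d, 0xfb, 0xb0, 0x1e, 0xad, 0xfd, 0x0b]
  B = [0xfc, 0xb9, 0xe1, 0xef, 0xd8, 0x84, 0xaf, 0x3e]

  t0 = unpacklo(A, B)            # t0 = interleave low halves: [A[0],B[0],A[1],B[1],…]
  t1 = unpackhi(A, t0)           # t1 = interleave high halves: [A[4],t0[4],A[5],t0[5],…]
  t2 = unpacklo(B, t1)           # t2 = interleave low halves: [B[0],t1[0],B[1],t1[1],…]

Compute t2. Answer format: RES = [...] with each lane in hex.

→ t0 |17|fc|5d|b9|fb|e1|b0|ef|
→ t1 |1e|fb|ad|e1|fd|b0|0b|ef|
→ t2 |fc|1e|b9|fb|e1|ad|ef|e1|

RES = [0xfc, 0x1e, 0xb9, 0xfb, 0xe1, 0xad, 0xef, 0xe1]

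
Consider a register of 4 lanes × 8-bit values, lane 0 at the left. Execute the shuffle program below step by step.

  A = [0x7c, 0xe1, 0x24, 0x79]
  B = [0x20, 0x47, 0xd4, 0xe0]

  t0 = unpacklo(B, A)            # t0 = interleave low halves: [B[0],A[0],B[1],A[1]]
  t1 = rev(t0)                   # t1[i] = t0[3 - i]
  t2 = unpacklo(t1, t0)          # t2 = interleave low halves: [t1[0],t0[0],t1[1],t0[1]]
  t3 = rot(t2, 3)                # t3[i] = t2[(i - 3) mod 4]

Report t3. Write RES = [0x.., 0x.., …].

  t0: 20 7c 47 e1
  t1: e1 47 7c 20
  t2: e1 20 47 7c
  t3: 20 47 7c e1

RES = [0x20, 0x47, 0x7c, 0xe1]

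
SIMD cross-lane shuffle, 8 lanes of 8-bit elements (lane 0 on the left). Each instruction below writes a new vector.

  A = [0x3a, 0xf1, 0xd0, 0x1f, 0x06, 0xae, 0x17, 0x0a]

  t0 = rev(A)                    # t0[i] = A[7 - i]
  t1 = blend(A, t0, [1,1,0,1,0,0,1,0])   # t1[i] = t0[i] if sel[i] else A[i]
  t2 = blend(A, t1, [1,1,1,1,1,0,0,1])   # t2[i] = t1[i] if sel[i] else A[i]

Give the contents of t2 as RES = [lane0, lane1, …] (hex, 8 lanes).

t0 = [0x0a, 0x17, 0xae, 0x06, 0x1f, 0xd0, 0xf1, 0x3a]
t1 = [0x0a, 0x17, 0xd0, 0x06, 0x06, 0xae, 0xf1, 0x0a]
t2 = [0x0a, 0x17, 0xd0, 0x06, 0x06, 0xae, 0x17, 0x0a]

RES = [0x0a, 0x17, 0xd0, 0x06, 0x06, 0xae, 0x17, 0x0a]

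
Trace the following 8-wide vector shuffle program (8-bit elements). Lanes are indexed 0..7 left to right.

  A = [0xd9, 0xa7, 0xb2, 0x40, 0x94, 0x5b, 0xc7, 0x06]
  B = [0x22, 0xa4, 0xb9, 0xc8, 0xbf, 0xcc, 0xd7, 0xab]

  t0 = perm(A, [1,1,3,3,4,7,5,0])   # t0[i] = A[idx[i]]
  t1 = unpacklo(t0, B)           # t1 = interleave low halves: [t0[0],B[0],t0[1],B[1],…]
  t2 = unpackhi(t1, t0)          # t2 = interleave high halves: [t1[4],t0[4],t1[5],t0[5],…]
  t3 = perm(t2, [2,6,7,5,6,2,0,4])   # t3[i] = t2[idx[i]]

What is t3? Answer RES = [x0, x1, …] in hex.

RES = [0xb9, 0xc8, 0xd9, 0x5b, 0xc8, 0xb9, 0x40, 0x40]

→ t0 |a7|a7|40|40|94|06|5b|d9|
→ t1 |a7|22|a7|a4|40|b9|40|c8|
→ t2 |40|94|b9|06|40|5b|c8|d9|
→ t3 |b9|c8|d9|5b|c8|b9|40|40|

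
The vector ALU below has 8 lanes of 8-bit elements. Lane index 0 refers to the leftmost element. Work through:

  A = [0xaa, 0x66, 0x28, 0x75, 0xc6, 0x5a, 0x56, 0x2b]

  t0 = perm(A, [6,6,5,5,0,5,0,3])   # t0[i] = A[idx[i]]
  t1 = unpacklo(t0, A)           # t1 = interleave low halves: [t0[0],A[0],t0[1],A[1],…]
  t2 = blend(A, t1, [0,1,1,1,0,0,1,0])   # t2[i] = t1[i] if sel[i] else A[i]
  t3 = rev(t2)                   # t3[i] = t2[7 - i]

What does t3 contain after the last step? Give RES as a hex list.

  t0: 56 56 5a 5a aa 5a aa 75
  t1: 56 aa 56 66 5a 28 5a 75
  t2: aa aa 56 66 c6 5a 5a 2b
  t3: 2b 5a 5a c6 66 56 aa aa

RES = [ 0x2b  0x5a  0x5a  0xc6  0x66  0x56  0xaa  0xaa ]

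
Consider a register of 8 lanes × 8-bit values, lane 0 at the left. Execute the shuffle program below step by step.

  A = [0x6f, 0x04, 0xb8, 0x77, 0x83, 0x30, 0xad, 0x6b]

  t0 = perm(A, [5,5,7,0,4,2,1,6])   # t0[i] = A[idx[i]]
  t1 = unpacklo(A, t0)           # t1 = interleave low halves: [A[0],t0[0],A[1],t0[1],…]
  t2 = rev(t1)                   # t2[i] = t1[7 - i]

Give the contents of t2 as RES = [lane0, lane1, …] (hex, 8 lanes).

t0 = [0x30, 0x30, 0x6b, 0x6f, 0x83, 0xb8, 0x04, 0xad]
t1 = [0x6f, 0x30, 0x04, 0x30, 0xb8, 0x6b, 0x77, 0x6f]
t2 = [0x6f, 0x77, 0x6b, 0xb8, 0x30, 0x04, 0x30, 0x6f]

RES = [0x6f, 0x77, 0x6b, 0xb8, 0x30, 0x04, 0x30, 0x6f]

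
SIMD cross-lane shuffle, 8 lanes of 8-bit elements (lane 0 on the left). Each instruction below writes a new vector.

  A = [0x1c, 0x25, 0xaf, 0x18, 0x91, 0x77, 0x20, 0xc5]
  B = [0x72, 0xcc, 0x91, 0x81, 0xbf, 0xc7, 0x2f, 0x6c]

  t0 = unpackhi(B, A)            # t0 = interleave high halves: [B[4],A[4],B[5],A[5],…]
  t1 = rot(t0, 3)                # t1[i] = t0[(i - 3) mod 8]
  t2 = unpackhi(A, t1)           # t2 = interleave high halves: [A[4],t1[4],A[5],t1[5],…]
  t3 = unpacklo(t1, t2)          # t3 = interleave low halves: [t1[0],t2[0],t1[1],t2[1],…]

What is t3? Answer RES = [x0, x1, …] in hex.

RES = [ 0x20  0x91  0x6c  0x91  0xc5  0x77  0xbf  0xc7 ]

  t0: bf 91 c7 77 2f 20 6c c5
  t1: 20 6c c5 bf 91 c7 77 2f
  t2: 91 91 77 c7 20 77 c5 2f
  t3: 20 91 6c 91 c5 77 bf c7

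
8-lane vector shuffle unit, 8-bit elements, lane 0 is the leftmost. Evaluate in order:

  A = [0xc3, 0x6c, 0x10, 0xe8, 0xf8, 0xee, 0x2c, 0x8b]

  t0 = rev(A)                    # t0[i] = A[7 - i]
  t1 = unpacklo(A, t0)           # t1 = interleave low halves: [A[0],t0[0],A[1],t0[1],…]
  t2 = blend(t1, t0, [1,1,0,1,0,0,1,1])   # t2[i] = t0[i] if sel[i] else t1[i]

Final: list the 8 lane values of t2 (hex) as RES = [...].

RES = [ 0x8b  0x2c  0x6c  0xf8  0x10  0xee  0x6c  0xc3 ]

  t0: 8b 2c ee f8 e8 10 6c c3
  t1: c3 8b 6c 2c 10 ee e8 f8
  t2: 8b 2c 6c f8 10 ee 6c c3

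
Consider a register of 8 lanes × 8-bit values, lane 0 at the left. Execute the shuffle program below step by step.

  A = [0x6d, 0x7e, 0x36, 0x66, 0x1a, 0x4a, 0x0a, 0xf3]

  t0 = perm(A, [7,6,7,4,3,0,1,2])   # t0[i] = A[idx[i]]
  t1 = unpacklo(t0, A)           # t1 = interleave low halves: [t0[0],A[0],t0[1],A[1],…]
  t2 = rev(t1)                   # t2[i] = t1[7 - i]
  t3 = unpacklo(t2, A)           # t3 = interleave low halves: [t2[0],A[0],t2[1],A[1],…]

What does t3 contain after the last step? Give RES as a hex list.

  t0: f3 0a f3 1a 66 6d 7e 36
  t1: f3 6d 0a 7e f3 36 1a 66
  t2: 66 1a 36 f3 7e 0a 6d f3
  t3: 66 6d 1a 7e 36 36 f3 66

RES = [ 0x66  0x6d  0x1a  0x7e  0x36  0x36  0xf3  0x66 ]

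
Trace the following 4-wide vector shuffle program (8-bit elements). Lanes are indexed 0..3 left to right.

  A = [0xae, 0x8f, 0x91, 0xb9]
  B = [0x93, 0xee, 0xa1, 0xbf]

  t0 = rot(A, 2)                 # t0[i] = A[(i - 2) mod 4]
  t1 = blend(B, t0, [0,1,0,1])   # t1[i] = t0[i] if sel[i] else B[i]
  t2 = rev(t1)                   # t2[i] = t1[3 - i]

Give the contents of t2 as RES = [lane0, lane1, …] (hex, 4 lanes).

RES = [0x8f, 0xa1, 0xb9, 0x93]

  t0: 91 b9 ae 8f
  t1: 93 b9 a1 8f
  t2: 8f a1 b9 93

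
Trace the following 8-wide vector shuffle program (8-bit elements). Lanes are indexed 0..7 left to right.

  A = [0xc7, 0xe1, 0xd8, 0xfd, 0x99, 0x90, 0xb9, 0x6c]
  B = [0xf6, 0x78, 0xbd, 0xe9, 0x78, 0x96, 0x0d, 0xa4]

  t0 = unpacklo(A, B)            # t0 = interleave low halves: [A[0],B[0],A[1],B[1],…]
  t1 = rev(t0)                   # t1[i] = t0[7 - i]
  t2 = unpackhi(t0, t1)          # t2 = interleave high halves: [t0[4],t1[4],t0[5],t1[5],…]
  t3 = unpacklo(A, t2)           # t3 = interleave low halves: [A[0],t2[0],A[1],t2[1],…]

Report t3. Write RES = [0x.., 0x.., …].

RES = [0xc7, 0xd8, 0xe1, 0x78, 0xd8, 0xbd, 0xfd, 0xe1]

  t0: c7 f6 e1 78 d8 bd fd e9
  t1: e9 fd bd d8 78 e1 f6 c7
  t2: d8 78 bd e1 fd f6 e9 c7
  t3: c7 d8 e1 78 d8 bd fd e1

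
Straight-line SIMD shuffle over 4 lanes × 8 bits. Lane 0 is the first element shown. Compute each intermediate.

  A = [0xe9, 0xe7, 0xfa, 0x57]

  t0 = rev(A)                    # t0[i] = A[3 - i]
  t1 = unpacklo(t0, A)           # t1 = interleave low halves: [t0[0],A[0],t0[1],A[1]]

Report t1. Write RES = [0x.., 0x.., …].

RES = [0x57, 0xe9, 0xfa, 0xe7]

t0 = [0x57, 0xfa, 0xe7, 0xe9]
t1 = [0x57, 0xe9, 0xfa, 0xe7]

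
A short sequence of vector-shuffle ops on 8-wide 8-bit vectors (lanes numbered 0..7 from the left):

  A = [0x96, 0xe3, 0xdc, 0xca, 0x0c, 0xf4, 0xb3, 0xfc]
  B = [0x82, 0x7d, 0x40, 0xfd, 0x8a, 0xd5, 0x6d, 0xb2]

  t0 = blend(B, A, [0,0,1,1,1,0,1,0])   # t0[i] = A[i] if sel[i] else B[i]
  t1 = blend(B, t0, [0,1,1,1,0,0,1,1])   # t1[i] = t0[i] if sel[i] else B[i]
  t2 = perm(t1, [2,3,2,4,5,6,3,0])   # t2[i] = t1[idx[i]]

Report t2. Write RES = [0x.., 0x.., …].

RES = [ 0xdc  0xca  0xdc  0x8a  0xd5  0xb3  0xca  0x82 ]

→ t0 |82|7d|dc|ca|0c|d5|b3|b2|
→ t1 |82|7d|dc|ca|8a|d5|b3|b2|
→ t2 |dc|ca|dc|8a|d5|b3|ca|82|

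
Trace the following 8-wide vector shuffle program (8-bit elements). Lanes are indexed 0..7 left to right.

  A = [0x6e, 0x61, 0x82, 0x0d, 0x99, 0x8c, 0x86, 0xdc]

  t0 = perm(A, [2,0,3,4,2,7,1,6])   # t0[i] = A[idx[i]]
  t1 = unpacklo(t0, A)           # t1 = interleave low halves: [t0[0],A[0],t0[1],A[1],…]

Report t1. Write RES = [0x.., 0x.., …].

RES = [0x82, 0x6e, 0x6e, 0x61, 0x0d, 0x82, 0x99, 0x0d]

  t0: 82 6e 0d 99 82 dc 61 86
  t1: 82 6e 6e 61 0d 82 99 0d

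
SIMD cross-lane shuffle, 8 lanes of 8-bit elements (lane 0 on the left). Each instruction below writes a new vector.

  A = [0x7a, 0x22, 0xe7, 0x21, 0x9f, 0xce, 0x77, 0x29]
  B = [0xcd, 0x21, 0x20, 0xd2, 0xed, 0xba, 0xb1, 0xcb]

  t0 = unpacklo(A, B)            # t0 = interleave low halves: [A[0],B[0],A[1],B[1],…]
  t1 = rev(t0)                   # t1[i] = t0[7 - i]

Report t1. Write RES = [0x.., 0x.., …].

RES = [0xd2, 0x21, 0x20, 0xe7, 0x21, 0x22, 0xcd, 0x7a]

→ t0 |7a|cd|22|21|e7|20|21|d2|
→ t1 |d2|21|20|e7|21|22|cd|7a|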